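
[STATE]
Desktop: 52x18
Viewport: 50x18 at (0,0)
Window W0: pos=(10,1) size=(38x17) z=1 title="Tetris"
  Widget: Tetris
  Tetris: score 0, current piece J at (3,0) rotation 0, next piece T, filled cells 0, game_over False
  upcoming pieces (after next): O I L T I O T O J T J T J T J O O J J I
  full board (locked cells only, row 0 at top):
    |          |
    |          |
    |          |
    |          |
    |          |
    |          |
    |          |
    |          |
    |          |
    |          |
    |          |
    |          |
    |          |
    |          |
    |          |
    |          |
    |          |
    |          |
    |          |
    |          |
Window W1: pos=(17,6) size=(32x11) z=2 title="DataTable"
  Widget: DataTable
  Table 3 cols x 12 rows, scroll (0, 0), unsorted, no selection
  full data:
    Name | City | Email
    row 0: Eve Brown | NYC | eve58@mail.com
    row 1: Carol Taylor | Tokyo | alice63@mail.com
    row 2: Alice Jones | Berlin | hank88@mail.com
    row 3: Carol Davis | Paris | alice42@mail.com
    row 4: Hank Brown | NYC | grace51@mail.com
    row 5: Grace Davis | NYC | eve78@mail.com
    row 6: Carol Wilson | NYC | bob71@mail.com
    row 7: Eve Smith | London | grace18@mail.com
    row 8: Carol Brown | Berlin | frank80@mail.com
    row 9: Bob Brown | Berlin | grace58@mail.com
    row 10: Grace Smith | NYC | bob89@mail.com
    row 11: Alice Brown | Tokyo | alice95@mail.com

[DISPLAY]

                                                  
          ┏━━━━━━━━━━━━━━━━━━━━━━━━━━━━━━━━━━━━┓  
          ┃ Tetris                             ┃  
          ┠────────────────────────────────────┨  
          ┃          │Next:                    ┃  
          ┃          │ ▒                       ┃  
          ┃      ┏━━━━━━━━━━━━━━━━━━━━━━━━━━━━━━┓ 
          ┃      ┃ DataTable                    ┃ 
          ┃      ┠──────────────────────────────┨ 
          ┃      ┃Name        │City  │Email     ┃ 
          ┃      ┃────────────┼──────┼──────────┃ 
          ┃      ┃Eve Brown   │NYC   │eve58@mail┃ 
          ┃      ┃Carol Taylor│Tokyo │alice63@ma┃ 
          ┃      ┃Alice Jones │Berlin│hank88@mai┃ 
          ┃      ┃Carol Davis │Paris │alice42@ma┃ 
          ┃      ┃Hank Brown  │NYC   │grace51@ma┃ 
          ┃      ┗━━━━━━━━━━━━━━━━━━━━━━━━━━━━━━┛ 
          ┗━━━━━━━━━━━━━━━━━━━━━━━━━━━━━━━━━━━━┛  


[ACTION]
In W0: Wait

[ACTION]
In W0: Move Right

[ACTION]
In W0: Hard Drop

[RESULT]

                                                  
          ┏━━━━━━━━━━━━━━━━━━━━━━━━━━━━━━━━━━━━┓  
          ┃ Tetris                             ┃  
          ┠────────────────────────────────────┨  
          ┃          │Next:                    ┃  
          ┃          │▓▓                       ┃  
          ┃      ┏━━━━━━━━━━━━━━━━━━━━━━━━━━━━━━┓ 
          ┃      ┃ DataTable                    ┃ 
          ┃      ┠──────────────────────────────┨ 
          ┃      ┃Name        │City  │Email     ┃ 
          ┃      ┃────────────┼──────┼──────────┃ 
          ┃      ┃Eve Brown   │NYC   │eve58@mail┃ 
          ┃      ┃Carol Taylor│Tokyo │alice63@ma┃ 
          ┃      ┃Alice Jones │Berlin│hank88@mai┃ 
          ┃      ┃Carol Davis │Paris │alice42@ma┃ 
          ┃    █ ┃Hank Brown  │NYC   │grace51@ma┃ 
          ┃    ██┗━━━━━━━━━━━━━━━━━━━━━━━━━━━━━━┛ 
          ┗━━━━━━━━━━━━━━━━━━━━━━━━━━━━━━━━━━━━┛  


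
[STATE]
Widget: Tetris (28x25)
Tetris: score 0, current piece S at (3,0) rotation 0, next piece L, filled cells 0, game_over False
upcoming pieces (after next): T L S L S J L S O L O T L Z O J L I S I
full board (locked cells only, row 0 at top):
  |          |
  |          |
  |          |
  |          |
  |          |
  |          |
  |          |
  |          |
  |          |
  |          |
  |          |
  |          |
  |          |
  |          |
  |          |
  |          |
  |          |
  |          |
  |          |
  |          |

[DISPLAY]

    ░░    │Next:            
   ░░     │  ▒              
          │▒▒▒              
          │                 
          │                 
          │                 
          │Score:           
          │0                
          │                 
          │                 
          │                 
          │                 
          │                 
          │                 
          │                 
          │                 
          │                 
          │                 
          │                 
          │                 
          │                 
          │                 
          │                 
          │                 
          │                 


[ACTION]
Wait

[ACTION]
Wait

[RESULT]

          │Next:            
          │  ▒              
    ░░    │▒▒▒              
   ░░     │                 
          │                 
          │                 
          │Score:           
          │0                
          │                 
          │                 
          │                 
          │                 
          │                 
          │                 
          │                 
          │                 
          │                 
          │                 
          │                 
          │                 
          │                 
          │                 
          │                 
          │                 
          │                 


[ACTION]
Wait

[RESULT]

          │Next:            
          │  ▒              
          │▒▒▒              
    ░░    │                 
   ░░     │                 
          │                 
          │Score:           
          │0                
          │                 
          │                 
          │                 
          │                 
          │                 
          │                 
          │                 
          │                 
          │                 
          │                 
          │                 
          │                 
          │                 
          │                 
          │                 
          │                 
          │                 


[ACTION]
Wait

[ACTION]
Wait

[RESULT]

          │Next:            
          │  ▒              
          │▒▒▒              
          │                 
          │                 
    ░░    │                 
   ░░     │Score:           
          │0                
          │                 
          │                 
          │                 
          │                 
          │                 
          │                 
          │                 
          │                 
          │                 
          │                 
          │                 
          │                 
          │                 
          │                 
          │                 
          │                 
          │                 


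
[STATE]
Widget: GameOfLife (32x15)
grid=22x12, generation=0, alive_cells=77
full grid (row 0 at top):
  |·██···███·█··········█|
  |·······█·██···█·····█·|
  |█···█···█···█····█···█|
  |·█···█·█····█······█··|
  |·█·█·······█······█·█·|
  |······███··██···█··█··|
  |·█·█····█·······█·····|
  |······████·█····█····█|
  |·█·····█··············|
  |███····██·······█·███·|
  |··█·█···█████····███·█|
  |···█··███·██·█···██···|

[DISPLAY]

Gen: 0                          
·██···███·█··········█          
·······█·██···█·····█·          
█···█···█···█····█···█          
·█···█·█····█······█··          
·█·█·······█······█·█·          
······███··██···█··█··          
·█·█····█·······█·····          
······████·█····█····█          
·█·····█··············          
███····██·······█·███·          
··█·█···█████····███·█          
···█··███·██·█···██···          
                                
                                


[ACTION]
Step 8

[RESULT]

Gen: 8                          
······················          
········█··········█··          
······██·██······█··█·          
······██··█···········          
······█·█········█·█··          
······················          
········█·············          
······················          
·█······█···██·····██·          
█·█····█···█·······██·          
·██···█··█·███········          
·······███············          
                                
                                


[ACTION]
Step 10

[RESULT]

Gen: 18                         
······················          
······················          
···█··█··██···········          
·██·██·█·█············          
···█···██·············          
····███···············          
······················          
········█·█···········          
·█····██···██······██·          
█·█···██···██······██·          
·██···██···██·········          
······················          
                                
                                


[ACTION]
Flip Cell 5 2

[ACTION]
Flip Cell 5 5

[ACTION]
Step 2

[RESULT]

Gen: 20                         
······················          
···███···█············          
··█···███·█···········          
·██·······█···········          
··███··█·█············          
·······██·············          
······················          
·······█···█··········          
·█····█·█·█·█······██·          
█·█··█··█·█··█·····██·          
·██···██···██·········          
······················          
                                
                                


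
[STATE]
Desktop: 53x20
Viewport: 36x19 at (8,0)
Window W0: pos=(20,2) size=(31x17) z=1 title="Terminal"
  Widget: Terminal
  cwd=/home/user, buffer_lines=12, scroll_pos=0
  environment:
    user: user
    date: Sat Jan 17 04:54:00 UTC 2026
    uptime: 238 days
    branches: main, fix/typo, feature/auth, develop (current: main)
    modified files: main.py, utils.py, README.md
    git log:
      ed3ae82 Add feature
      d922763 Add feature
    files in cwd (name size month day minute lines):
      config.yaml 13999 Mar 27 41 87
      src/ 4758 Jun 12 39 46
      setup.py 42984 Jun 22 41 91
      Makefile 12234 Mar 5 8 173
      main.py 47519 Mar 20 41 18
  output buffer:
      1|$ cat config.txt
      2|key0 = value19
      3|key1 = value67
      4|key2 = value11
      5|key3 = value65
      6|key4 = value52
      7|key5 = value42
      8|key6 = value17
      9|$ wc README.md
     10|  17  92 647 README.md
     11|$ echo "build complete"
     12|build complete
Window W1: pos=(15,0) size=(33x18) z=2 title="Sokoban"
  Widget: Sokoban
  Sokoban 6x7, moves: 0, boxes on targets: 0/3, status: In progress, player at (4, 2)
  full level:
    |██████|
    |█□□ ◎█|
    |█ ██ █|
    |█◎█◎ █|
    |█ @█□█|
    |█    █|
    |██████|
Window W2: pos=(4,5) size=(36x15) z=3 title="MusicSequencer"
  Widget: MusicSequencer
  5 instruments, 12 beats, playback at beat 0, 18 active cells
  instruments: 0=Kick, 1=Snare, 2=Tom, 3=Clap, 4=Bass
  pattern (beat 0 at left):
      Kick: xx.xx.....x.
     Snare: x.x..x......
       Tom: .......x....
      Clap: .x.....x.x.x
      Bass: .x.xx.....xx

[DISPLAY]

       ┏━━━━━━━━━━━━━━━━━━━━━━━━━━━━
       ┃ Sokoban                    
       ┠────────────────────────────
       ┃██████                      
       ┃█□□ ◎█                      
━━━━━━━━━━━━━━━━━━━━━━━━━━━━━━━┓    
sicSequencer                   ┃    
───────────────────────────────┨    
   ▼12345678901                ┃    
ick██·██·····█·                ┃    
are█·█··█······                ┃    
Tom·······█····                ┃    
lap·█·····█·█·█                ┃    
ass·█·██·····██                ┃    
                               ┃    
                               ┃    
                               ┃    
                               ┃━━━━
                               ┃━━━━


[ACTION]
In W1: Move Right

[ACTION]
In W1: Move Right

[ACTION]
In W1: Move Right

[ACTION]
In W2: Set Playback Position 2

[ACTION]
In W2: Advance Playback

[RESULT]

       ┏━━━━━━━━━━━━━━━━━━━━━━━━━━━━
       ┃ Sokoban                    
       ┠────────────────────────────
       ┃██████                      
       ┃█□□ ◎█                      
━━━━━━━━━━━━━━━━━━━━━━━━━━━━━━━┓    
sicSequencer                   ┃    
───────────────────────────────┨    
   012▼45678901                ┃    
ick██·██·····█·                ┃    
are█·█··█······                ┃    
Tom·······█····                ┃    
lap·█·····█·█·█                ┃    
ass·█·██·····██                ┃    
                               ┃    
                               ┃    
                               ┃    
                               ┃━━━━
                               ┃━━━━


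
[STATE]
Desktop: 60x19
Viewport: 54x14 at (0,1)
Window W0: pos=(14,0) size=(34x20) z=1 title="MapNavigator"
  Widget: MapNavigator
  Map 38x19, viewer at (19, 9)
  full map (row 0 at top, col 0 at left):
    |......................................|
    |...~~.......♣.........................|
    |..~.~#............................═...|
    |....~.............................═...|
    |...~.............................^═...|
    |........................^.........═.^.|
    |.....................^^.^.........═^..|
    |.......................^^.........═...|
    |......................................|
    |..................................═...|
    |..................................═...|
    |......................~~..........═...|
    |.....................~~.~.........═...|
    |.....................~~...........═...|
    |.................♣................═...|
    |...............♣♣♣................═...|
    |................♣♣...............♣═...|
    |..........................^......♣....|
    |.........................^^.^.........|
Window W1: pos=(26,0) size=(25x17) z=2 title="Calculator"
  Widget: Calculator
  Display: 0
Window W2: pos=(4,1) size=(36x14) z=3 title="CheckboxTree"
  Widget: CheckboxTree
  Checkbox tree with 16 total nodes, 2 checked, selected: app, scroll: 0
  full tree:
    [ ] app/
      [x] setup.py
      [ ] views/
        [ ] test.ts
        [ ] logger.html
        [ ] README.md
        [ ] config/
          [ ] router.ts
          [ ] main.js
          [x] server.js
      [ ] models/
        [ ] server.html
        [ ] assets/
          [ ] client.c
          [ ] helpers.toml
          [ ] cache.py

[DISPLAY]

    ┏━━━━━━━━━━━━━━━━━━━━━━━━━━━━━━━━━━┓          ┃   
    ┃ CheckboxTree                     ┃──────────┨   
    ┠──────────────────────────────────┨         0┃   
    ┃>[-] app/                         ┃───┐      ┃   
    ┃   [x] setup.py                   ┃ ÷ │      ┃   
    ┃   [-] views/                     ┃───┤      ┃   
    ┃     [ ] test.ts                  ┃ × │      ┃   
    ┃     [ ] logger.html              ┃───┤      ┃   
    ┃     [ ] README.md                ┃ - │      ┃   
    ┃     [-] config/                  ┃───┤      ┃   
    ┃       [ ] router.ts              ┃ + │      ┃   
    ┃       [ ] main.js                ┃───┤      ┃   
    ┃       [x] server.js              ┃ M+│      ┃   
    ┗━━━━━━━━━━━━━━━━━━━━━━━━━━━━━━━━━━┛───┘      ┃   


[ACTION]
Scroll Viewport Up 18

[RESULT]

              ┏━━━━━━━━━━━┏━━━━━━━━━━━━━━━━━━━━━━━┓   
    ┏━━━━━━━━━━━━━━━━━━━━━━━━━━━━━━━━━━┓          ┃   
    ┃ CheckboxTree                     ┃──────────┨   
    ┠──────────────────────────────────┨         0┃   
    ┃>[-] app/                         ┃───┐      ┃   
    ┃   [x] setup.py                   ┃ ÷ │      ┃   
    ┃   [-] views/                     ┃───┤      ┃   
    ┃     [ ] test.ts                  ┃ × │      ┃   
    ┃     [ ] logger.html              ┃───┤      ┃   
    ┃     [ ] README.md                ┃ - │      ┃   
    ┃     [-] config/                  ┃───┤      ┃   
    ┃       [ ] router.ts              ┃ + │      ┃   
    ┃       [ ] main.js                ┃───┤      ┃   
    ┃       [x] server.js              ┃ M+│      ┃   


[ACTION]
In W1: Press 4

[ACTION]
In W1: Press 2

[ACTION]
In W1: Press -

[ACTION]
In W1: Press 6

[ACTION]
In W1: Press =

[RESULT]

              ┏━━━━━━━━━━━┏━━━━━━━━━━━━━━━━━━━━━━━┓   
    ┏━━━━━━━━━━━━━━━━━━━━━━━━━━━━━━━━━━┓          ┃   
    ┃ CheckboxTree                     ┃──────────┨   
    ┠──────────────────────────────────┨        36┃   
    ┃>[-] app/                         ┃───┐      ┃   
    ┃   [x] setup.py                   ┃ ÷ │      ┃   
    ┃   [-] views/                     ┃───┤      ┃   
    ┃     [ ] test.ts                  ┃ × │      ┃   
    ┃     [ ] logger.html              ┃───┤      ┃   
    ┃     [ ] README.md                ┃ - │      ┃   
    ┃     [-] config/                  ┃───┤      ┃   
    ┃       [ ] router.ts              ┃ + │      ┃   
    ┃       [ ] main.js                ┃───┤      ┃   
    ┃       [x] server.js              ┃ M+│      ┃   


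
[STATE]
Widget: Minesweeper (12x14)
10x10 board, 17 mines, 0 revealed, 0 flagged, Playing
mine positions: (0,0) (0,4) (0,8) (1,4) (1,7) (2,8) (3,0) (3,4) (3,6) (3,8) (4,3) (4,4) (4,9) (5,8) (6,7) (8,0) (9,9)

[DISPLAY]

■■■■■■■■■■  
■■■■■■■■■■  
■■■■■■■■■■  
■■■■■■■■■■  
■■■■■■■■■■  
■■■■■■■■■■  
■■■■■■■■■■  
■■■■■■■■■■  
■■■■■■■■■■  
■■■■■■■■■■  
            
            
            
            


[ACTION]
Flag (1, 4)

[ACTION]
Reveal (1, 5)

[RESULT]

■■■■■■■■■■  
■■■■⚑2■■■■  
■■■■■■■■■■  
■■■■■■■■■■  
■■■■■■■■■■  
■■■■■■■■■■  
■■■■■■■■■■  
■■■■■■■■■■  
■■■■■■■■■■  
■■■■■■■■■■  
            
            
            
            


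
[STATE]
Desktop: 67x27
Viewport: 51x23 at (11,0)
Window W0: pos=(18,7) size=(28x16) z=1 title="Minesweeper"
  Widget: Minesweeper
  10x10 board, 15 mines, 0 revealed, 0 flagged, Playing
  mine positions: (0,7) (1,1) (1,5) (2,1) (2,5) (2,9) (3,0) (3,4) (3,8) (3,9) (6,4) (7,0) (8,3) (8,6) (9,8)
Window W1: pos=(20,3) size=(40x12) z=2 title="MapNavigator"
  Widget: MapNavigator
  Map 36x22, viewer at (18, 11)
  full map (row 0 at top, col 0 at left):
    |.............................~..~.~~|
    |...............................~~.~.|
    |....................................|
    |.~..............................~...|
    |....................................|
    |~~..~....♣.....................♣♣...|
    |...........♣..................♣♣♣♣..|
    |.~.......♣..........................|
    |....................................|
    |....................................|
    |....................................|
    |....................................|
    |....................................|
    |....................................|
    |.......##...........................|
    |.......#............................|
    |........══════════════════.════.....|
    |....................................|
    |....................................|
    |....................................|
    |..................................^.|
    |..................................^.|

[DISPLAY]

                                                   
                                                   
                                                   
         ┏━━━━━━━━━━━━━━━━━━━━━━━━━━━━━━━━━━━━━━┓  
         ┃ MapNavigator                         ┃  
         ┠──────────────────────────────────────┨  
         ┃ .~.......♣.......................... ┃  
       ┏━┃ .................................... ┃  
       ┃ ┃ .................................... ┃  
       ┠─┃ .................................... ┃  
       ┃■┃ ..................@................. ┃  
       ┃■┃ .................................... ┃  
       ┃■┃ .................................... ┃  
       ┃■┃ .......##........................... ┃  
       ┃■┗━━━━━━━━━━━━━━━━━━━━━━━━━━━━━━━━━━━━━━┛  
       ┃■■■■■■■■■■                ┃                
       ┃■■■■■■■■■■                ┃                
       ┃■■■■■■■■■■                ┃                
       ┃■■■■■■■■■■                ┃                
       ┃■■■■■■■■■■                ┃                
       ┃                          ┃                
       ┃                          ┃                
       ┗━━━━━━━━━━━━━━━━━━━━━━━━━━┛                


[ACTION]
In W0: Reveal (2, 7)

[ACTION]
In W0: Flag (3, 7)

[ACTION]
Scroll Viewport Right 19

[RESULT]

                                                   
                                                   
                                                   
    ┏━━━━━━━━━━━━━━━━━━━━━━━━━━━━━━━━━━━━━━┓       
    ┃ MapNavigator                         ┃       
    ┠──────────────────────────────────────┨       
    ┃ .~.......♣.......................... ┃       
  ┏━┃ .................................... ┃       
  ┃ ┃ .................................... ┃       
  ┠─┃ .................................... ┃       
  ┃■┃ ..................@................. ┃       
  ┃■┃ .................................... ┃       
  ┃■┃ .................................... ┃       
  ┃■┃ .......##........................... ┃       
  ┃■┗━━━━━━━━━━━━━━━━━━━━━━━━━━━━━━━━━━━━━━┛       
  ┃■■■■■■■■■■                ┃                     
  ┃■■■■■■■■■■                ┃                     
  ┃■■■■■■■■■■                ┃                     
  ┃■■■■■■■■■■                ┃                     
  ┃■■■■■■■■■■                ┃                     
  ┃                          ┃                     
  ┃                          ┃                     
  ┗━━━━━━━━━━━━━━━━━━━━━━━━━━┛                     


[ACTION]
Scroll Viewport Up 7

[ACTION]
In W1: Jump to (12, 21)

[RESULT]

                                                   
                                                   
                                                   
    ┏━━━━━━━━━━━━━━━━━━━━━━━━━━━━━━━━━━━━━━┓       
    ┃ MapNavigator                         ┃       
    ┠──────────────────────────────────────┨       
    ┃       ...............................┃       
  ┏━┃       ...............................┃       
  ┃ ┃       ...............................┃       
  ┠─┃       ...............................┃       
  ┃■┃       ............@..................┃       
  ┃■┃                                      ┃       
  ┃■┃                                      ┃       
  ┃■┃                                      ┃       
  ┃■┗━━━━━━━━━━━━━━━━━━━━━━━━━━━━━━━━━━━━━━┛       
  ┃■■■■■■■■■■                ┃                     
  ┃■■■■■■■■■■                ┃                     
  ┃■■■■■■■■■■                ┃                     
  ┃■■■■■■■■■■                ┃                     
  ┃■■■■■■■■■■                ┃                     
  ┃                          ┃                     
  ┃                          ┃                     
  ┗━━━━━━━━━━━━━━━━━━━━━━━━━━┛                     


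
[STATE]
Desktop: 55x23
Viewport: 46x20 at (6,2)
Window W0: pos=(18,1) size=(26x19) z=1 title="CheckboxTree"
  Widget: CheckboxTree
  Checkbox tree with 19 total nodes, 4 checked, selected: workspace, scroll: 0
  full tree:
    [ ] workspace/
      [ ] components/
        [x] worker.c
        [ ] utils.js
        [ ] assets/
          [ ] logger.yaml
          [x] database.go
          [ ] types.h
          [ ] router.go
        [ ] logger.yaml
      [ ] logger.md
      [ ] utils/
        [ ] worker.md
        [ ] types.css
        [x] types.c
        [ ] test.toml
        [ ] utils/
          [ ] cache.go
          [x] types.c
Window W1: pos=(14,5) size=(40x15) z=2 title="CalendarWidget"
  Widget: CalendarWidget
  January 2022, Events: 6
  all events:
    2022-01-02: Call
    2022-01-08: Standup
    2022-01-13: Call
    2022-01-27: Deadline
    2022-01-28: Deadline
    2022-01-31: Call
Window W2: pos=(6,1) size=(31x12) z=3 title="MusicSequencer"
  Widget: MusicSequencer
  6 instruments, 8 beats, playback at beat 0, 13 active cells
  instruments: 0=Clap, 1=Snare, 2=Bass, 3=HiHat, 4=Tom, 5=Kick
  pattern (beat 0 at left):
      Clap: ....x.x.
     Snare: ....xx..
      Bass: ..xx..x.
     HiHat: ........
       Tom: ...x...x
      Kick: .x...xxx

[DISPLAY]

┃ MusicSequencer              ┃      ┃        
┠─────────────────────────────┨──────┨        
┃      ▼1234567               ┃      ┃        
┃  Clap····█·█·               ┃━━━━━━━━━━━━━━━
┃ Snare····██··               ┃               
┃  Bass··██··█·               ┃───────────────
┃ HiHat········               ┃022            
┃   Tom···█···█               ┃               
┃  Kick·█···███               ┃               
┃                             ┃               
┗━━━━━━━━━━━━━━━━━━━━━━━━━━━━━┛               
        ┃17 18 19 20 21 22 23                 
        ┃24 25 26 27* 28* 29 30               
        ┃31*                                  
        ┃                                     
        ┃                                     
        ┃                                     
        ┗━━━━━━━━━━━━━━━━━━━━━━━━━━━━━━━━━━━━━
                                              
                                              


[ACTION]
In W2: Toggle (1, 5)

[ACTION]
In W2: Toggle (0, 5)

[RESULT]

┃ MusicSequencer              ┃      ┃        
┠─────────────────────────────┨──────┨        
┃      ▼1234567               ┃      ┃        
┃  Clap····███·               ┃━━━━━━━━━━━━━━━
┃ Snare····█···               ┃               
┃  Bass··██··█·               ┃───────────────
┃ HiHat········               ┃022            
┃   Tom···█···█               ┃               
┃  Kick·█···███               ┃               
┃                             ┃               
┗━━━━━━━━━━━━━━━━━━━━━━━━━━━━━┛               
        ┃17 18 19 20 21 22 23                 
        ┃24 25 26 27* 28* 29 30               
        ┃31*                                  
        ┃                                     
        ┃                                     
        ┃                                     
        ┗━━━━━━━━━━━━━━━━━━━━━━━━━━━━━━━━━━━━━
                                              
                                              


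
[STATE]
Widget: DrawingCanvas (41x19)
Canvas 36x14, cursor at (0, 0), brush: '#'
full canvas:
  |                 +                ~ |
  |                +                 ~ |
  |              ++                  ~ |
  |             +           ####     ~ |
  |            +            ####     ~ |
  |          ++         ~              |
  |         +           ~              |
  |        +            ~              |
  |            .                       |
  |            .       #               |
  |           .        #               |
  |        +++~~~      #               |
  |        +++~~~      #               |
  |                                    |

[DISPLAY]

+                +                ~      
                +                 ~      
              ++                  ~      
             +           ####     ~      
            +            ####     ~      
          ++         ~                   
         +           ~                   
        +            ~                   
            .                            
            .       #                    
           .        #                    
        +++~~~      #                    
        +++~~~      #                    
                                         
                                         
                                         
                                         
                                         
                                         


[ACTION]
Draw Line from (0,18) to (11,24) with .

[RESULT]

+                +.               ~      
                +  .              ~      
              ++   .              ~      
             +      .    ####     ~      
            +       .    ####     ~      
          ++         .                   
         +           .                   
        +            ~.                  
            .         .                  
            .       #  .                 
           .        #  .                 
        +++~~~      #   .                
        +++~~~      #                    
                                         
                                         
                                         
                                         
                                         
                                         


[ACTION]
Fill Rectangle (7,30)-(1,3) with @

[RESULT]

+                +.               ~      
   @@@@@@@@@@@@@@@@@@@@@@@@@@@@   ~      
   @@@@@@@@@@@@@@@@@@@@@@@@@@@@   ~      
   @@@@@@@@@@@@@@@@@@@@@@@@@@@@   ~      
   @@@@@@@@@@@@@@@@@@@@@@@@@@@@   ~      
   @@@@@@@@@@@@@@@@@@@@@@@@@@@@          
   @@@@@@@@@@@@@@@@@@@@@@@@@@@@          
   @@@@@@@@@@@@@@@@@@@@@@@@@@@@          
            .         .                  
            .       #  .                 
           .        #  .                 
        +++~~~      #   .                
        +++~~~      #                    
                                         
                                         
                                         
                                         
                                         
                                         


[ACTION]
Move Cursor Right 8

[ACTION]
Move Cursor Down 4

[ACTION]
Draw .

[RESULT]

                 +.               ~      
   @@@@@@@@@@@@@@@@@@@@@@@@@@@@   ~      
   @@@@@@@@@@@@@@@@@@@@@@@@@@@@   ~      
   @@@@@@@@@@@@@@@@@@@@@@@@@@@@   ~      
   @@@@@.@@@@@@@@@@@@@@@@@@@@@@   ~      
   @@@@@@@@@@@@@@@@@@@@@@@@@@@@          
   @@@@@@@@@@@@@@@@@@@@@@@@@@@@          
   @@@@@@@@@@@@@@@@@@@@@@@@@@@@          
            .         .                  
            .       #  .                 
           .        #  .                 
        +++~~~      #   .                
        +++~~~      #                    
                                         
                                         
                                         
                                         
                                         
                                         


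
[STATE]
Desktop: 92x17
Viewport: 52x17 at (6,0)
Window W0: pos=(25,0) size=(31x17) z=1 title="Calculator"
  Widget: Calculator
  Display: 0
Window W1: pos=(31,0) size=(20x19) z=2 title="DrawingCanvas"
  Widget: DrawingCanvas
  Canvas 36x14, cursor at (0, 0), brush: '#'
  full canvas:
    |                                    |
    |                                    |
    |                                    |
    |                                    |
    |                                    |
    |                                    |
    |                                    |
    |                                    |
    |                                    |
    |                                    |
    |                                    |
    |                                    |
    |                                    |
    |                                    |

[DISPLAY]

                   ┏━━━━━┏━━━━━━━━━━━━━━━━━━┓━━━━┓  
                   ┃ Calc┃ DrawingCanvas    ┃    ┃  
                   ┠─────┠──────────────────┨────┨  
                   ┃     ┃+                 ┃   0┃  
                   ┃┌───┬┃                  ┃    ┃  
                   ┃│ 7 │┃                  ┃    ┃  
                   ┃├───┼┃                  ┃    ┃  
                   ┃│ 4 │┃                  ┃    ┃  
                   ┃├───┼┃                  ┃    ┃  
                   ┃│ 1 │┃                  ┃    ┃  
                   ┃├───┼┃                  ┃    ┃  
                   ┃│ 0 │┃                  ┃    ┃  
                   ┃├───┼┃                  ┃    ┃  
                   ┃│ C │┃                  ┃    ┃  
                   ┃└───┴┃                  ┃    ┃  
                   ┃     ┃                  ┃    ┃  
                   ┗━━━━━┃                  ┃━━━━┛  


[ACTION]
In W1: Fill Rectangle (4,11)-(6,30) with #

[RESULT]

                   ┏━━━━━┏━━━━━━━━━━━━━━━━━━┓━━━━┓  
                   ┃ Calc┃ DrawingCanvas    ┃    ┃  
                   ┠─────┠──────────────────┨────┨  
                   ┃     ┃+                 ┃   0┃  
                   ┃┌───┬┃                  ┃    ┃  
                   ┃│ 7 │┃                  ┃    ┃  
                   ┃├───┼┃                  ┃    ┃  
                   ┃│ 4 │┃           #######┃    ┃  
                   ┃├───┼┃           #######┃    ┃  
                   ┃│ 1 │┃           #######┃    ┃  
                   ┃├───┼┃                  ┃    ┃  
                   ┃│ 0 │┃                  ┃    ┃  
                   ┃├───┼┃                  ┃    ┃  
                   ┃│ C │┃                  ┃    ┃  
                   ┃└───┴┃                  ┃    ┃  
                   ┃     ┃                  ┃    ┃  
                   ┗━━━━━┃                  ┃━━━━┛  


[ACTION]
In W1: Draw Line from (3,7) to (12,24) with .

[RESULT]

                   ┏━━━━━┏━━━━━━━━━━━━━━━━━━┓━━━━┓  
                   ┃ Calc┃ DrawingCanvas    ┃    ┃  
                   ┠─────┠──────────────────┨────┨  
                   ┃     ┃+                 ┃   0┃  
                   ┃┌───┬┃                  ┃    ┃  
                   ┃│ 7 │┃                  ┃    ┃  
                   ┃├───┼┃       .          ┃    ┃  
                   ┃│ 4 │┃        .. #######┃    ┃  
                   ┃├───┼┃          ..######┃    ┃  
                   ┃│ 1 │┃           #..####┃    ┃  
                   ┃├───┼┃              ..  ┃    ┃  
                   ┃│ 0 │┃                ..┃    ┃  
                   ┃├───┼┃                  ┃    ┃  
                   ┃│ C │┃                  ┃    ┃  
                   ┃└───┴┃                  ┃    ┃  
                   ┃     ┃                  ┃    ┃  
                   ┗━━━━━┃                  ┃━━━━┛  
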